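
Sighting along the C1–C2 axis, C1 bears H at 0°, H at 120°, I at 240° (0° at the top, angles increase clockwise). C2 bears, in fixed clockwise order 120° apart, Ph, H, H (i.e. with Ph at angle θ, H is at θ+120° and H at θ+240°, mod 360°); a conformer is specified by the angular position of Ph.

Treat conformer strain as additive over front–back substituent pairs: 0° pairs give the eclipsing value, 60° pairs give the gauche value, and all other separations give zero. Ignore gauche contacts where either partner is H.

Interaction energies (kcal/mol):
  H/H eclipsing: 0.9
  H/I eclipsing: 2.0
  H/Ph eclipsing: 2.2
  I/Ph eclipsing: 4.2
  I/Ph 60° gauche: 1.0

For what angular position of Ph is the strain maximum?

Ph at 0° (eclipsed): H(0°)/Ph(0°) eclipsed 2.2; H(120°)/H(120°) eclipsed 0.9; I(240°)/H(240°) eclipsed 2.0 → 5.1 kcal/mol.
Ph at 60° (staggered): no non-H gauche contacts → 0.0 kcal/mol.
Ph at 120° (eclipsed): H(0°)/H(0°) eclipsed 0.9; H(120°)/Ph(120°) eclipsed 2.2; I(240°)/H(240°) eclipsed 2.0 → 5.1 kcal/mol.
Ph at 180° (staggered): I(240°)/Ph(180°) gauche 1.0 → 1.0 kcal/mol.
Ph at 240° (eclipsed): H(0°)/H(0°) eclipsed 0.9; H(120°)/H(120°) eclipsed 0.9; I(240°)/Ph(240°) eclipsed 4.2 → 6.0 kcal/mol.
Ph at 300° (staggered): I(240°)/Ph(300°) gauche 1.0 → 1.0 kcal/mol.
The maximum (6.0 kcal/mol) occurs with Ph at 240°.

240°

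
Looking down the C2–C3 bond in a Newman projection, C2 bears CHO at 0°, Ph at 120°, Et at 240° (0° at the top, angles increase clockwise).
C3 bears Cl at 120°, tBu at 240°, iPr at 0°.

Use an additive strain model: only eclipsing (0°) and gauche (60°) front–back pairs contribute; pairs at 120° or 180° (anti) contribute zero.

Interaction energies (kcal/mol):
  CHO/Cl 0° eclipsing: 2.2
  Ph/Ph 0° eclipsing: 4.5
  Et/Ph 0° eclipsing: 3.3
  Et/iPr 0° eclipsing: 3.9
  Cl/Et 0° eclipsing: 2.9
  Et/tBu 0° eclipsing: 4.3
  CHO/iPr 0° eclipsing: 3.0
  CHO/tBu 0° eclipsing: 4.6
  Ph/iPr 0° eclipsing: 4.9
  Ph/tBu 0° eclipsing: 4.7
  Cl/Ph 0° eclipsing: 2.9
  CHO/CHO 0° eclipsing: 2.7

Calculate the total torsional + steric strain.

This conformer (eclipsed): CHO–iPr eclipsed, Ph–Cl eclipsed, Et–tBu eclipsed; 3.0 + 2.9 + 4.3 = 10.2 kcal/mol.

10.2 kcal/mol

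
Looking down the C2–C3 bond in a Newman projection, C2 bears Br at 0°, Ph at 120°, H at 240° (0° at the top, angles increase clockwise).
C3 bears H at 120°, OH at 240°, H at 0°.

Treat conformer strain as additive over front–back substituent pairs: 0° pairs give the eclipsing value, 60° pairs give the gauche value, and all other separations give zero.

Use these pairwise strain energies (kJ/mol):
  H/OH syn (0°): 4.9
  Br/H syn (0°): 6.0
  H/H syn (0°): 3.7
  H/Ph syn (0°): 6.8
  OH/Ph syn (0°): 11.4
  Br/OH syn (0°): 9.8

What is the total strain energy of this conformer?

This conformer is eclipsed. Br at 0° is eclipsed with H at 0° (6.0); Ph at 120° is eclipsed with H at 120° (6.8); H at 240° is eclipsed with OH at 240° (4.9). Total 17.7 kJ/mol.

17.7 kJ/mol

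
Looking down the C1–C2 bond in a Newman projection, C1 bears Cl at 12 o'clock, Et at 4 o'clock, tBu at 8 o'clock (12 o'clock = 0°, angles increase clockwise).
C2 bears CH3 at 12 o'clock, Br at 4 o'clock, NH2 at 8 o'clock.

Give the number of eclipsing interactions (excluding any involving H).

Non-H eclipsing pairs: Cl(0°)/CH3(0°); Et(120°)/Br(120°); tBu(240°)/NH2(240°) — 3 interactions.

3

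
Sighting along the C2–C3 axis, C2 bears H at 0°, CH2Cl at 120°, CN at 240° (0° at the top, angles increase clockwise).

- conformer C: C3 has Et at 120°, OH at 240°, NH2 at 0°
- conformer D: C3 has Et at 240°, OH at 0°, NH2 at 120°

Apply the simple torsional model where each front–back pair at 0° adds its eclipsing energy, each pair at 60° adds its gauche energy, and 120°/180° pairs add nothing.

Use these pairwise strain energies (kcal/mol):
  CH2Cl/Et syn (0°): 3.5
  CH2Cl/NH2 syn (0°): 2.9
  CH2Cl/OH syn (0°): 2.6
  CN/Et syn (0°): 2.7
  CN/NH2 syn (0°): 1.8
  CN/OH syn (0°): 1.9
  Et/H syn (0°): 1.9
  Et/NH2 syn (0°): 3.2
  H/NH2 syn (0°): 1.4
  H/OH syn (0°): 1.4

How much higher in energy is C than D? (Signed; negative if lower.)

-0.2 kcal/mol

C (eclipsed): H(0°)/NH2(0°) eclipsed 1.4; CH2Cl(120°)/Et(120°) eclipsed 3.5; CN(240°)/OH(240°) eclipsed 1.9 → 6.8 kcal/mol.
D (eclipsed): H(0°)/OH(0°) eclipsed 1.4; CH2Cl(120°)/NH2(120°) eclipsed 2.9; CN(240°)/Et(240°) eclipsed 2.7 → 7.0 kcal/mol.
E(C) − E(D) = 6.8 − 7.0 = -0.2 kcal/mol.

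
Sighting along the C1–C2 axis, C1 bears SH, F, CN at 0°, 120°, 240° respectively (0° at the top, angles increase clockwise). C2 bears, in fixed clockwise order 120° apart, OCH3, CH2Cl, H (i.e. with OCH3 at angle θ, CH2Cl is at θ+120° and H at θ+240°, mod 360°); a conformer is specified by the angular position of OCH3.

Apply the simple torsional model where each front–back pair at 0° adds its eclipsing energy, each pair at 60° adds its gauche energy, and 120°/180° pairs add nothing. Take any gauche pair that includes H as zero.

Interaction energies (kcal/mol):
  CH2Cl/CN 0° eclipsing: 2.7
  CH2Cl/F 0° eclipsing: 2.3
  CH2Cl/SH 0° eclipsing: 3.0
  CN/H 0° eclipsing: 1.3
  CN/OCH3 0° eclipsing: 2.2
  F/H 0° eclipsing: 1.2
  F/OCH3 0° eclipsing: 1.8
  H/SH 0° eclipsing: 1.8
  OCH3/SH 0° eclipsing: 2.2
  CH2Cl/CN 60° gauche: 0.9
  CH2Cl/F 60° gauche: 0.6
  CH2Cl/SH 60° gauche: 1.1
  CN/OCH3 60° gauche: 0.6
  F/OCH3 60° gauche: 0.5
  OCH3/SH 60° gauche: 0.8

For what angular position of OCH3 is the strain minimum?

OCH3 at 0° (eclipsed): SH–OCH3 eclipsed, F–CH2Cl eclipsed, CN–H eclipsed; 2.2 + 2.3 + 1.3 = 5.8 kcal/mol.
OCH3 at 60° (staggered): SH–OCH3 gauche, F–OCH3 gauche, F–CH2Cl gauche, CN–CH2Cl gauche; 0.8 + 0.5 + 0.6 + 0.9 = 2.8 kcal/mol.
OCH3 at 120° (eclipsed): SH–H eclipsed, F–OCH3 eclipsed, CN–CH2Cl eclipsed; 1.8 + 1.8 + 2.7 = 6.3 kcal/mol.
OCH3 at 180° (staggered): SH–CH2Cl gauche, F–OCH3 gauche, CN–OCH3 gauche, CN–CH2Cl gauche; 1.1 + 0.5 + 0.6 + 0.9 = 3.1 kcal/mol.
OCH3 at 240° (eclipsed): SH–CH2Cl eclipsed, F–H eclipsed, CN–OCH3 eclipsed; 3.0 + 1.2 + 2.2 = 6.4 kcal/mol.
OCH3 at 300° (staggered): SH–OCH3 gauche, SH–CH2Cl gauche, F–CH2Cl gauche, CN–OCH3 gauche; 0.8 + 1.1 + 0.6 + 0.6 = 3.1 kcal/mol.
The minimum (2.8 kcal/mol) occurs with OCH3 at 60°.

60°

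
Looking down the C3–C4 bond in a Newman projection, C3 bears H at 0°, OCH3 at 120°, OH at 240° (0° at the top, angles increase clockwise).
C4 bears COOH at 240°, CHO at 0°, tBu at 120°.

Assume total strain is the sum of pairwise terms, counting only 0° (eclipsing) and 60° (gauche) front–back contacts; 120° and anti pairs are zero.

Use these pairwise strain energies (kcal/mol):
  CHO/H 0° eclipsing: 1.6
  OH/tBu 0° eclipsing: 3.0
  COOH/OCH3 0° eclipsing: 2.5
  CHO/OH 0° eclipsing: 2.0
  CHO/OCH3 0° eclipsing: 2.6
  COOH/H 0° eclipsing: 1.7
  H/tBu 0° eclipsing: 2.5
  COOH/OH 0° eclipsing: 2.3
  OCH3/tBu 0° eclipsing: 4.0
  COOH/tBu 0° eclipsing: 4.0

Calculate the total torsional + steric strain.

7.9 kcal/mol

This conformer (eclipsed): H(0°)/CHO(0°) eclipsed 1.6; OCH3(120°)/tBu(120°) eclipsed 4.0; OH(240°)/COOH(240°) eclipsed 2.3 → 7.9 kcal/mol.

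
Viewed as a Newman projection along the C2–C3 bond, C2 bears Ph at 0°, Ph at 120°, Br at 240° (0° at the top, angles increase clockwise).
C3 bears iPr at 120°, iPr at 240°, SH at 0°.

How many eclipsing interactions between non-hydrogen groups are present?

Non-H eclipsing pairs: Ph(0°)/SH(0°); Ph(120°)/iPr(120°); Br(240°)/iPr(240°) — 3 interactions.

3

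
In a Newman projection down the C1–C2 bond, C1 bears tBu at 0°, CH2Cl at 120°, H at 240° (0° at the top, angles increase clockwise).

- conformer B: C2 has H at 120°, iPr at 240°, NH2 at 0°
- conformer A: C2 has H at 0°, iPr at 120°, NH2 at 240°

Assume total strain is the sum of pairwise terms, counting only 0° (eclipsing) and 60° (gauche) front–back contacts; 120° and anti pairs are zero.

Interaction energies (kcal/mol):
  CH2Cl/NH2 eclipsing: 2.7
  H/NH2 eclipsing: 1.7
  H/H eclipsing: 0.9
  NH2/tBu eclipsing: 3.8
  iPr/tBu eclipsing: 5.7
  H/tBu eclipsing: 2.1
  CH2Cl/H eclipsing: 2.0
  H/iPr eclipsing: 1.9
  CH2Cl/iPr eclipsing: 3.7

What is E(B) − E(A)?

B (eclipsed): tBu(0°)/NH2(0°) eclipsed 3.8; CH2Cl(120°)/H(120°) eclipsed 2.0; H(240°)/iPr(240°) eclipsed 1.9 → 7.7 kcal/mol.
A (eclipsed): tBu(0°)/H(0°) eclipsed 2.1; CH2Cl(120°)/iPr(120°) eclipsed 3.7; H(240°)/NH2(240°) eclipsed 1.7 → 7.5 kcal/mol.
E(B) − E(A) = 7.7 − 7.5 = +0.2 kcal/mol.

+0.2 kcal/mol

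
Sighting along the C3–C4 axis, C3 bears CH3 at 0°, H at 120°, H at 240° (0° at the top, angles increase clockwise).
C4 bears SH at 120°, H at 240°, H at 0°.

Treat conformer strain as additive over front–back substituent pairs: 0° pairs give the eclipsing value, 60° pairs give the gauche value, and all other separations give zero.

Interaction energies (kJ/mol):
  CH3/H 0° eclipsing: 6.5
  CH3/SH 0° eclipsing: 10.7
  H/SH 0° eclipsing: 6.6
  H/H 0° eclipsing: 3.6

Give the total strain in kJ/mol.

This conformer (eclipsed): CH3–H eclipsed, H–SH eclipsed, H–H eclipsed; 6.5 + 6.6 + 3.6 = 16.7 kJ/mol.

16.7 kJ/mol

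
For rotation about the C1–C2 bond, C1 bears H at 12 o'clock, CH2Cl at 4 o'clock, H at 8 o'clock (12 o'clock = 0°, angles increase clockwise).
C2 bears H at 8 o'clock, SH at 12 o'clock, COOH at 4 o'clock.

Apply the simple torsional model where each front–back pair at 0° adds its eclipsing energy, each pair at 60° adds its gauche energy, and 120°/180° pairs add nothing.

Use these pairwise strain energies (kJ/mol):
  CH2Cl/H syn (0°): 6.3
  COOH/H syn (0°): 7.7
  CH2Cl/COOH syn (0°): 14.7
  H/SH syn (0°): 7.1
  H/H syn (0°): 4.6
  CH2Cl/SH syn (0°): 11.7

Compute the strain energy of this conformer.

26.4 kJ/mol

This conformer (eclipsed): H–SH eclipsed, CH2Cl–COOH eclipsed, H–H eclipsed; 7.1 + 14.7 + 4.6 = 26.4 kJ/mol.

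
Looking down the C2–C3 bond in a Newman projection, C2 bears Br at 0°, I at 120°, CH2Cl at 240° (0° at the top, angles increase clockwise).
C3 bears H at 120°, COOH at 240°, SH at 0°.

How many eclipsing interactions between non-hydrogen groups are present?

2

Non-H eclipsing pairs: Br(0°)/SH(0°); CH2Cl(240°)/COOH(240°) — 2 interactions.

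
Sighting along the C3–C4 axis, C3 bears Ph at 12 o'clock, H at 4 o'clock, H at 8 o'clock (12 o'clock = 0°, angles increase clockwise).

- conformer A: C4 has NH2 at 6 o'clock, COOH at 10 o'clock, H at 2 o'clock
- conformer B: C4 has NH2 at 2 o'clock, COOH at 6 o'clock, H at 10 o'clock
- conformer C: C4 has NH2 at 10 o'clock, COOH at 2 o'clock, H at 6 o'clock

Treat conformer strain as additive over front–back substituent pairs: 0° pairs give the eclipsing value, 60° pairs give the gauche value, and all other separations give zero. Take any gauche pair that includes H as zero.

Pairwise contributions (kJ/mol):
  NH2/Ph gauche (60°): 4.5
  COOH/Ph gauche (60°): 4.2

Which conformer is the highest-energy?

C

A (staggered): Ph(0°)/COOH(300°) gauche 4.2 → 4.2 kJ/mol.
B (staggered): Ph(0°)/NH2(60°) gauche 4.5 → 4.5 kJ/mol.
C (staggered): Ph(0°)/NH2(300°) gauche 4.5; Ph(0°)/COOH(60°) gauche 4.2 → 8.7 kJ/mol.
C has the highest total (8.7 kJ/mol).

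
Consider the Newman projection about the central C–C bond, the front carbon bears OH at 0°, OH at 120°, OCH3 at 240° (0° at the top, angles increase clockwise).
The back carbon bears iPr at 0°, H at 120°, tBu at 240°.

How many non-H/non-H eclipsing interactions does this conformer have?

Non-H eclipsing pairs: OH(0°)/iPr(0°); OCH3(240°)/tBu(240°) — 2 interactions.

2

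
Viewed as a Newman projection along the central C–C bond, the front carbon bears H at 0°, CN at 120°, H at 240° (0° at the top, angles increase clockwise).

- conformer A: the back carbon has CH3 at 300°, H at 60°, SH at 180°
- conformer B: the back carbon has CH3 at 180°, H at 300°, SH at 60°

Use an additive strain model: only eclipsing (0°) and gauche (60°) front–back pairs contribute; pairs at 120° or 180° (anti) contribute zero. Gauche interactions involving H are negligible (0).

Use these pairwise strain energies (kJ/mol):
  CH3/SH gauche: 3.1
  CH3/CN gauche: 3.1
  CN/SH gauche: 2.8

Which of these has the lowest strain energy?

A is staggered. CN at 120° is gauche with SH at 180° (2.8). Total 2.8 kJ/mol.
B is staggered. CN at 120° is gauche with CH3 at 180° (3.1); CN at 120° is gauche with SH at 60° (2.8). Total 5.9 kJ/mol.
A has the lowest total (2.8 kJ/mol).

A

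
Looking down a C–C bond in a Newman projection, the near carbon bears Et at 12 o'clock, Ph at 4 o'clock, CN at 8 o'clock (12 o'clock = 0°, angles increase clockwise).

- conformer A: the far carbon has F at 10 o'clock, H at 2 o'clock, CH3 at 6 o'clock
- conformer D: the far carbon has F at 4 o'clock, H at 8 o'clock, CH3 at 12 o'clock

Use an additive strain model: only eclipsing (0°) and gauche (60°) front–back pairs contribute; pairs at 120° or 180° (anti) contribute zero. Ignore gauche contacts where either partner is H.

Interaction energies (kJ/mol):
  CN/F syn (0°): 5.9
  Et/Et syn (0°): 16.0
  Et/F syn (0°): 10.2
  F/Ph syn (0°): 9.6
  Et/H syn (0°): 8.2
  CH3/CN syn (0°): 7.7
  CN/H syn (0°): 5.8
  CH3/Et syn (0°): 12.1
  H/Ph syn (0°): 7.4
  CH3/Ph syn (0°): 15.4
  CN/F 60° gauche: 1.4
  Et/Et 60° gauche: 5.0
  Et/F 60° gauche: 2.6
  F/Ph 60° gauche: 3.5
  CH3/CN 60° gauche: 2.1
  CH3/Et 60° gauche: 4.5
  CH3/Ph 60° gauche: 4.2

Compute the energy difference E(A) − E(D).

-17.2 kJ/mol

A (staggered): Et–F gauche, Ph–CH3 gauche, CN–F gauche, CN–CH3 gauche; 2.6 + 4.2 + 1.4 + 2.1 = 10.3 kJ/mol.
D (eclipsed): Et–CH3 eclipsed, Ph–F eclipsed, CN–H eclipsed; 12.1 + 9.6 + 5.8 = 27.5 kJ/mol.
E(A) − E(D) = 10.3 − 27.5 = -17.2 kJ/mol.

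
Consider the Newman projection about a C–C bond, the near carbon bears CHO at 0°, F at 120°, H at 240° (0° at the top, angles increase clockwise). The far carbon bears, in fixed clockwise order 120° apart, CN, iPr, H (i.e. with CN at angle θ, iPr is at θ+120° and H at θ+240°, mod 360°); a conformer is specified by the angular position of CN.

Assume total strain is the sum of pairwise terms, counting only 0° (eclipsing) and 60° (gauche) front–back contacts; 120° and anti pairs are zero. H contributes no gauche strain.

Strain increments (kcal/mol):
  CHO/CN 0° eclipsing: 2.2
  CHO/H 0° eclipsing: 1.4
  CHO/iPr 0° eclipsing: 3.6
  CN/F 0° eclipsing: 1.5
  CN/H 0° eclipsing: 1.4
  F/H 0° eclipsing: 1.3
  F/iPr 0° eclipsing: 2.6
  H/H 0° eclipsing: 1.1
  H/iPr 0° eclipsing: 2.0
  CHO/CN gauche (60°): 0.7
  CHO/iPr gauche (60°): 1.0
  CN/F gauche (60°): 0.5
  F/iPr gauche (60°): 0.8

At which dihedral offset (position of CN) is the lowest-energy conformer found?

CN at 0° (eclipsed): CHO–CN eclipsed, F–iPr eclipsed, H–H eclipsed; 2.2 + 2.6 + 1.1 = 5.9 kcal/mol.
CN at 60° (staggered): CHO–CN gauche, F–CN gauche, F–iPr gauche; 0.7 + 0.5 + 0.8 = 2.0 kcal/mol.
CN at 120° (eclipsed): CHO–H eclipsed, F–CN eclipsed, H–iPr eclipsed; 1.4 + 1.5 + 2.0 = 4.9 kcal/mol.
CN at 180° (staggered): CHO–iPr gauche, F–CN gauche; 1.0 + 0.5 = 1.5 kcal/mol.
CN at 240° (eclipsed): CHO–iPr eclipsed, F–H eclipsed, H–CN eclipsed; 3.6 + 1.3 + 1.4 = 6.3 kcal/mol.
CN at 300° (staggered): CHO–CN gauche, CHO–iPr gauche, F–iPr gauche; 0.7 + 1.0 + 0.8 = 2.5 kcal/mol.
The minimum (1.5 kcal/mol) occurs with CN at 180°.

180°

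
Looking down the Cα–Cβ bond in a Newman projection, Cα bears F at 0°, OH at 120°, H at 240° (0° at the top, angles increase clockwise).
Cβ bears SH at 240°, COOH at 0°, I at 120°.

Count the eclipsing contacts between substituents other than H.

2

Non-H eclipsing pairs: F(0°)/COOH(0°); OH(120°)/I(120°) — 2 interactions.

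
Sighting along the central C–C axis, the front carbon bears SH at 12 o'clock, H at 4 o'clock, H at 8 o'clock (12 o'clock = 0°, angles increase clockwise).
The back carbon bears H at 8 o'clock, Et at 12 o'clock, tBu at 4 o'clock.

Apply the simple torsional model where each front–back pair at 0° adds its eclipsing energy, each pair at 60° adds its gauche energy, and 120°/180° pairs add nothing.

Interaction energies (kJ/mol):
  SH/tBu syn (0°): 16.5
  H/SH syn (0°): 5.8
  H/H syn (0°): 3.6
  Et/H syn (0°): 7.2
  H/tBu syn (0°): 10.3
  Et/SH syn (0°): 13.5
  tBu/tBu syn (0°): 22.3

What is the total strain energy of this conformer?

This conformer (eclipsed): SH–Et eclipsed, H–tBu eclipsed, H–H eclipsed; 13.5 + 10.3 + 3.6 = 27.4 kJ/mol.

27.4 kJ/mol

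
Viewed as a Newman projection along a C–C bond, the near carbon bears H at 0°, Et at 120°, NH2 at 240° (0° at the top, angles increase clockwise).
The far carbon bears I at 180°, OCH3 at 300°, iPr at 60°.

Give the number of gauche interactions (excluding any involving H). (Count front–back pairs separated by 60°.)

Non-H gauche pairs: Et(120°)/I(180°); Et(120°)/iPr(60°); NH2(240°)/I(180°); NH2(240°)/OCH3(300°) — 4 interactions.

4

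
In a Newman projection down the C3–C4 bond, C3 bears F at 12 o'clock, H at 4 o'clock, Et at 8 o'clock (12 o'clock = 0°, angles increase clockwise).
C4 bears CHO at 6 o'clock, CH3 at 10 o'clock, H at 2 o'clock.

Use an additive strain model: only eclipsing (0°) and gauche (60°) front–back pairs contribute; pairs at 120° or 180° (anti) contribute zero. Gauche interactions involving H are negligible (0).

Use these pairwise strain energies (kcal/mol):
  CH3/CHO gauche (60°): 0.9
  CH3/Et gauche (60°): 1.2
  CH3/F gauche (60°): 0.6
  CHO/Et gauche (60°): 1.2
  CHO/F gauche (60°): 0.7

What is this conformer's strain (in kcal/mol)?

3.0 kcal/mol

This conformer is staggered. F at 0° is gauche with CH3 at 300° (0.6); Et at 240° is gauche with CHO at 180° (1.2); Et at 240° is gauche with CH3 at 300° (1.2). Total 3.0 kcal/mol.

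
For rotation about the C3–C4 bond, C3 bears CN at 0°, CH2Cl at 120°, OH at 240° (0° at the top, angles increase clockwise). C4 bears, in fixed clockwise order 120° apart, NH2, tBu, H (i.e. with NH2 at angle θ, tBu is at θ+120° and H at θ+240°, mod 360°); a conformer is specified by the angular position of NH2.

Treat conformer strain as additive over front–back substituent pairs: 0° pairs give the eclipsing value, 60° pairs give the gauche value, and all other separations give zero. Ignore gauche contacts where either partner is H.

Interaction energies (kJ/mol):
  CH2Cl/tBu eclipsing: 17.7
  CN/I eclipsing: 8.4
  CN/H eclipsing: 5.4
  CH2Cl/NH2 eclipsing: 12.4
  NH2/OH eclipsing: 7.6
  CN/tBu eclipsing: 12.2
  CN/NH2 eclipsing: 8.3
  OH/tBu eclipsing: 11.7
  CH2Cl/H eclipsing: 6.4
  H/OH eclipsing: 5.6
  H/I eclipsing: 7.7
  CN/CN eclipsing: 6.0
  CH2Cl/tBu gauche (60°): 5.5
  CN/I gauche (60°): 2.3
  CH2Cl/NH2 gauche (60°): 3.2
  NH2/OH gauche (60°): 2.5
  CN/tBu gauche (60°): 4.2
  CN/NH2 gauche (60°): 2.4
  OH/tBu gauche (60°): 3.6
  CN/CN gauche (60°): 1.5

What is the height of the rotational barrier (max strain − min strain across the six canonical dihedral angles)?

18.1 kJ/mol

NH2 at 0° (eclipsed): CN(0°)/NH2(0°) eclipsed 8.3; CH2Cl(120°)/tBu(120°) eclipsed 17.7; OH(240°)/H(240°) eclipsed 5.6 → 31.6 kJ/mol.
NH2 at 60° (staggered): CN(0°)/NH2(60°) gauche 2.4; CH2Cl(120°)/NH2(60°) gauche 3.2; CH2Cl(120°)/tBu(180°) gauche 5.5; OH(240°)/tBu(180°) gauche 3.6 → 14.7 kJ/mol.
NH2 at 120° (eclipsed): CN(0°)/H(0°) eclipsed 5.4; CH2Cl(120°)/NH2(120°) eclipsed 12.4; OH(240°)/tBu(240°) eclipsed 11.7 → 29.5 kJ/mol.
NH2 at 180° (staggered): CN(0°)/tBu(300°) gauche 4.2; CH2Cl(120°)/NH2(180°) gauche 3.2; OH(240°)/NH2(180°) gauche 2.5; OH(240°)/tBu(300°) gauche 3.6 → 13.5 kJ/mol.
NH2 at 240° (eclipsed): CN(0°)/tBu(0°) eclipsed 12.2; CH2Cl(120°)/H(120°) eclipsed 6.4; OH(240°)/NH2(240°) eclipsed 7.6 → 26.2 kJ/mol.
NH2 at 300° (staggered): CN(0°)/NH2(300°) gauche 2.4; CN(0°)/tBu(60°) gauche 4.2; CH2Cl(120°)/tBu(60°) gauche 5.5; OH(240°)/NH2(300°) gauche 2.5 → 14.6 kJ/mol.
Max at 0° (31.6 kJ/mol), min at 180° (13.5 kJ/mol); barrier = 18.1 kJ/mol.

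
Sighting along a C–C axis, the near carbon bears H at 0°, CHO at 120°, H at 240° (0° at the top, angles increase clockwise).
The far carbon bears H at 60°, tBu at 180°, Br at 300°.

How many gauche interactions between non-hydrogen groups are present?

1

Non-H gauche pairs: CHO(120°)/tBu(180°) — 1 interaction.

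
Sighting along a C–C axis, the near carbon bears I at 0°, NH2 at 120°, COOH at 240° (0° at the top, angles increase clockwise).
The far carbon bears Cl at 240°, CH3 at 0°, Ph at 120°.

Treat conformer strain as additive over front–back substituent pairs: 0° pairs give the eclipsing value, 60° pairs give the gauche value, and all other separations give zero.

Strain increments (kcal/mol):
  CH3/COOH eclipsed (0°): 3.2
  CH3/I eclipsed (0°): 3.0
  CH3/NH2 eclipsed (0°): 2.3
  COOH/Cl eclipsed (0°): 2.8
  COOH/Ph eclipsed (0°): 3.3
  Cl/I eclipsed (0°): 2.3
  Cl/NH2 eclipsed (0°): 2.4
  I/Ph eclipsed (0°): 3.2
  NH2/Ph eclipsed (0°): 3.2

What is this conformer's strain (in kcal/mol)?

9.0 kcal/mol

This conformer (eclipsed): I–CH3 eclipsed, NH2–Ph eclipsed, COOH–Cl eclipsed; 3.0 + 3.2 + 2.8 = 9.0 kcal/mol.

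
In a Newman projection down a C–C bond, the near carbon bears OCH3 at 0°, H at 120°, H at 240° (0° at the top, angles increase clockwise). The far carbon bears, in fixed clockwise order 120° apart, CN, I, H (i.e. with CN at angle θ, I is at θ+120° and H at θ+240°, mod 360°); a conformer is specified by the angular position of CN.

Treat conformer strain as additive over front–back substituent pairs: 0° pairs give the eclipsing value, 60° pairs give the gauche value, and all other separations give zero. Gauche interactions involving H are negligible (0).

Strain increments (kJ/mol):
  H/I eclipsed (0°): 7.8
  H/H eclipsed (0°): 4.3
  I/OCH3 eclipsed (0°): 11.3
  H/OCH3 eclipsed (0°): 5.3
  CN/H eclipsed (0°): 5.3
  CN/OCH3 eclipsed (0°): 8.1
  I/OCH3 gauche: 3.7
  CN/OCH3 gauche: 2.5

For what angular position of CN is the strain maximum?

240°

CN at 0° (eclipsed): OCH3–CN eclipsed, H–I eclipsed, H–H eclipsed; 8.1 + 7.8 + 4.3 = 20.2 kJ/mol.
CN at 60° (staggered): OCH3–CN gauche; 2.5 = 2.5 kJ/mol.
CN at 120° (eclipsed): OCH3–H eclipsed, H–CN eclipsed, H–I eclipsed; 5.3 + 5.3 + 7.8 = 18.4 kJ/mol.
CN at 180° (staggered): OCH3–I gauche; 3.7 = 3.7 kJ/mol.
CN at 240° (eclipsed): OCH3–I eclipsed, H–H eclipsed, H–CN eclipsed; 11.3 + 4.3 + 5.3 = 20.9 kJ/mol.
CN at 300° (staggered): OCH3–CN gauche, OCH3–I gauche; 2.5 + 3.7 = 6.2 kJ/mol.
The maximum (20.9 kJ/mol) occurs with CN at 240°.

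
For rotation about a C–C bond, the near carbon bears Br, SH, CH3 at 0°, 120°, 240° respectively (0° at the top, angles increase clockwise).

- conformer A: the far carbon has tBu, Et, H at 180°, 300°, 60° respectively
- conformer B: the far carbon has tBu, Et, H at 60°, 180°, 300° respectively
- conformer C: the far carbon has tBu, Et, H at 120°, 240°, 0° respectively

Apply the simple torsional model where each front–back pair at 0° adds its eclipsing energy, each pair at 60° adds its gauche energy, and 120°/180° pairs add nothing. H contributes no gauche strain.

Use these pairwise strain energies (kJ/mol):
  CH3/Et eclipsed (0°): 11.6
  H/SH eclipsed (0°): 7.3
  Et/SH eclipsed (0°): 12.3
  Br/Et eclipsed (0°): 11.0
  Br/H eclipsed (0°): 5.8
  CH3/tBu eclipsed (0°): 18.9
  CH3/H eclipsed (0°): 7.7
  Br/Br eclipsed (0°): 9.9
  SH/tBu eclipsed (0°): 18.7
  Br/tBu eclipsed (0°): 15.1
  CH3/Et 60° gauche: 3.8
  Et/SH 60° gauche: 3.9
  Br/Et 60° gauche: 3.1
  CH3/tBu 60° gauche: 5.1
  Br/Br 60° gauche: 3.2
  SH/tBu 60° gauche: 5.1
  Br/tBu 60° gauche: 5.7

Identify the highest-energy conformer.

C

A (staggered): Br(0°)/Et(300°) gauche 3.1; SH(120°)/tBu(180°) gauche 5.1; CH3(240°)/tBu(180°) gauche 5.1; CH3(240°)/Et(300°) gauche 3.8 → 17.1 kJ/mol.
B (staggered): Br(0°)/tBu(60°) gauche 5.7; SH(120°)/tBu(60°) gauche 5.1; SH(120°)/Et(180°) gauche 3.9; CH3(240°)/Et(180°) gauche 3.8 → 18.5 kJ/mol.
C (eclipsed): Br(0°)/H(0°) eclipsed 5.8; SH(120°)/tBu(120°) eclipsed 18.7; CH3(240°)/Et(240°) eclipsed 11.6 → 36.1 kJ/mol.
C has the highest total (36.1 kJ/mol).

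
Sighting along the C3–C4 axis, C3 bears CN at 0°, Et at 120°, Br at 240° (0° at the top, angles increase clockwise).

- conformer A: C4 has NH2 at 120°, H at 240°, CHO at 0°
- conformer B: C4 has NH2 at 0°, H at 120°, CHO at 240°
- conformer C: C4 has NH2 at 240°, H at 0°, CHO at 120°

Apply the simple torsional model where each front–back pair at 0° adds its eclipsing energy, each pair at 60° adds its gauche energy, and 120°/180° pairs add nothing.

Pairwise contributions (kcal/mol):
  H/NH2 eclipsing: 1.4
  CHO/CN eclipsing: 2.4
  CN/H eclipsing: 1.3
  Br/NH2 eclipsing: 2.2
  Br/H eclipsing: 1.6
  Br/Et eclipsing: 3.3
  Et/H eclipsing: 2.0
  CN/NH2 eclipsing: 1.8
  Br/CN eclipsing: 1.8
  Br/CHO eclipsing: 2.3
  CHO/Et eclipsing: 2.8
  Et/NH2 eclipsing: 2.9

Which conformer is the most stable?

A (eclipsed): CN(0°)/CHO(0°) eclipsed 2.4; Et(120°)/NH2(120°) eclipsed 2.9; Br(240°)/H(240°) eclipsed 1.6 → 6.9 kcal/mol.
B (eclipsed): CN(0°)/NH2(0°) eclipsed 1.8; Et(120°)/H(120°) eclipsed 2.0; Br(240°)/CHO(240°) eclipsed 2.3 → 6.1 kcal/mol.
C (eclipsed): CN(0°)/H(0°) eclipsed 1.3; Et(120°)/CHO(120°) eclipsed 2.8; Br(240°)/NH2(240°) eclipsed 2.2 → 6.3 kcal/mol.
B has the lowest total (6.1 kcal/mol).

B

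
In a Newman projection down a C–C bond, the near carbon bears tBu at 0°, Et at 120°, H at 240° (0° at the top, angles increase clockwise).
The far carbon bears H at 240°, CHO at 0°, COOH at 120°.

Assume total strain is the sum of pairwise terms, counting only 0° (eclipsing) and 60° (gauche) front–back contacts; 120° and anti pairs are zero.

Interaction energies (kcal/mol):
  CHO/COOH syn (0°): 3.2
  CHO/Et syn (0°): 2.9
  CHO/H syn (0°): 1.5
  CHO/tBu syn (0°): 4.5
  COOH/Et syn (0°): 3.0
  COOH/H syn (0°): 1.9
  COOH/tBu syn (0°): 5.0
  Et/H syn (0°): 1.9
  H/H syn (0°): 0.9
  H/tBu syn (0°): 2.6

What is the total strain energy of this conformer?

8.4 kcal/mol

This conformer (eclipsed): tBu–CHO eclipsed, Et–COOH eclipsed, H–H eclipsed; 4.5 + 3.0 + 0.9 = 8.4 kcal/mol.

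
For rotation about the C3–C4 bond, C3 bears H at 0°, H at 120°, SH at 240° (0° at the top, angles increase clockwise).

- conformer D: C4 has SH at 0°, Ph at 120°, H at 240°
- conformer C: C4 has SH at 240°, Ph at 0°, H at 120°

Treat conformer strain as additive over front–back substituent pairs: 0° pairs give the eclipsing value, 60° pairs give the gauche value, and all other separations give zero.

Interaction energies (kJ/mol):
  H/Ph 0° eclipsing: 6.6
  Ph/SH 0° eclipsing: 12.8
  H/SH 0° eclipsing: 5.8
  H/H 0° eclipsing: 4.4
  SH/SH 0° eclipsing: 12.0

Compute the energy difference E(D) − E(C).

-4.8 kJ/mol

D (eclipsed): H(0°)/SH(0°) eclipsed 5.8; H(120°)/Ph(120°) eclipsed 6.6; SH(240°)/H(240°) eclipsed 5.8 → 18.2 kJ/mol.
C (eclipsed): H(0°)/Ph(0°) eclipsed 6.6; H(120°)/H(120°) eclipsed 4.4; SH(240°)/SH(240°) eclipsed 12.0 → 23.0 kJ/mol.
E(D) − E(C) = 18.2 − 23.0 = -4.8 kJ/mol.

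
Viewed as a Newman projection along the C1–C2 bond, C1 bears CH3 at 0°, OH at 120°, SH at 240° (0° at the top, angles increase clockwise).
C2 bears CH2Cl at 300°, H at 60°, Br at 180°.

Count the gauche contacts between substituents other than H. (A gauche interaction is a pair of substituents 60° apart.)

4

Non-H gauche pairs: CH3(0°)/CH2Cl(300°); OH(120°)/Br(180°); SH(240°)/CH2Cl(300°); SH(240°)/Br(180°) — 4 interactions.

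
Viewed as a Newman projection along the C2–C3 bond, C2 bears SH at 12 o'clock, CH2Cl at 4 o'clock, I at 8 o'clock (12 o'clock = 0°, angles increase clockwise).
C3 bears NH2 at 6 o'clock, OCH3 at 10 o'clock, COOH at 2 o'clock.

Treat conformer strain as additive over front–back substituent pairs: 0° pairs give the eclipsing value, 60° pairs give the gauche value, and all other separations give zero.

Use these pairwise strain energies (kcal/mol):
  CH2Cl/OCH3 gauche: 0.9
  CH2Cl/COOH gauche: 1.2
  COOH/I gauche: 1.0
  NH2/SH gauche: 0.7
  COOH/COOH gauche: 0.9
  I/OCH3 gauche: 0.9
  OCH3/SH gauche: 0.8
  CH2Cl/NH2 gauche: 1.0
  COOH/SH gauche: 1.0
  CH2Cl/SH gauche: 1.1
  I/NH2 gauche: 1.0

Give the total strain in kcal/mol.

5.9 kcal/mol

This conformer (staggered): SH–OCH3 gauche, SH–COOH gauche, CH2Cl–NH2 gauche, CH2Cl–COOH gauche, I–NH2 gauche, I–OCH3 gauche; 0.8 + 1.0 + 1.0 + 1.2 + 1.0 + 0.9 = 5.9 kcal/mol.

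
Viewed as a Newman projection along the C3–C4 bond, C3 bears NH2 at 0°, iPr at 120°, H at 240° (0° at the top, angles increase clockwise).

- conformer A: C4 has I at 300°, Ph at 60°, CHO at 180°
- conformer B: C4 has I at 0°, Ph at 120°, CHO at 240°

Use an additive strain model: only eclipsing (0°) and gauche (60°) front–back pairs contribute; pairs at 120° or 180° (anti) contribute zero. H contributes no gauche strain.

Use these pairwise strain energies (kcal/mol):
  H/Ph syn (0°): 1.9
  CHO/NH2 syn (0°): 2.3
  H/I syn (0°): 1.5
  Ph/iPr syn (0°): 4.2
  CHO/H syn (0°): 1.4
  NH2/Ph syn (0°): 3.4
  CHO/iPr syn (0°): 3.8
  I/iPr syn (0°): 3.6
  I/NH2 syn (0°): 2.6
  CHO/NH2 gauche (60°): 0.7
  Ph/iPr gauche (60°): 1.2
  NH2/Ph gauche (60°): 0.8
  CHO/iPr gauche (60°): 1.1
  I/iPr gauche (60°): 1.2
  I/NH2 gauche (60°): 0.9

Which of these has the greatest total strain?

A (staggered): NH2–I gauche, NH2–Ph gauche, iPr–Ph gauche, iPr–CHO gauche; 0.9 + 0.8 + 1.2 + 1.1 = 4.0 kcal/mol.
B (eclipsed): NH2–I eclipsed, iPr–Ph eclipsed, H–CHO eclipsed; 2.6 + 4.2 + 1.4 = 8.2 kcal/mol.
B has the highest total (8.2 kcal/mol).

B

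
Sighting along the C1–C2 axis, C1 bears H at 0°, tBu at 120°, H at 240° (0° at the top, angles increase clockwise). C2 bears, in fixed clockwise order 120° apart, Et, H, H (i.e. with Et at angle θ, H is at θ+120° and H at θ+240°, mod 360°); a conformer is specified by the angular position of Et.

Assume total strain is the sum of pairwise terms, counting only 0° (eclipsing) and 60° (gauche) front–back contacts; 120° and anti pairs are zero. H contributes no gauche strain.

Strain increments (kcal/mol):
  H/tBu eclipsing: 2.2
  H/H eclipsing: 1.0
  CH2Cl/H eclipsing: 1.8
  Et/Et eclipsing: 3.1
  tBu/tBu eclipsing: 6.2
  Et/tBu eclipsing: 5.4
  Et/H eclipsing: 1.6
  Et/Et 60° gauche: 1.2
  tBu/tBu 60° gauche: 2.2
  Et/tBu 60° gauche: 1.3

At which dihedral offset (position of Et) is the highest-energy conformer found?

Et at 0° (eclipsed): H(0°)/Et(0°) eclipsed 1.6; tBu(120°)/H(120°) eclipsed 2.2; H(240°)/H(240°) eclipsed 1.0 → 4.8 kcal/mol.
Et at 60° (staggered): tBu(120°)/Et(60°) gauche 1.3 → 1.3 kcal/mol.
Et at 120° (eclipsed): H(0°)/H(0°) eclipsed 1.0; tBu(120°)/Et(120°) eclipsed 5.4; H(240°)/H(240°) eclipsed 1.0 → 7.4 kcal/mol.
Et at 180° (staggered): tBu(120°)/Et(180°) gauche 1.3 → 1.3 kcal/mol.
Et at 240° (eclipsed): H(0°)/H(0°) eclipsed 1.0; tBu(120°)/H(120°) eclipsed 2.2; H(240°)/Et(240°) eclipsed 1.6 → 4.8 kcal/mol.
Et at 300° (staggered): no non-H gauche contacts → 0.0 kcal/mol.
The maximum (7.4 kcal/mol) occurs with Et at 120°.

120°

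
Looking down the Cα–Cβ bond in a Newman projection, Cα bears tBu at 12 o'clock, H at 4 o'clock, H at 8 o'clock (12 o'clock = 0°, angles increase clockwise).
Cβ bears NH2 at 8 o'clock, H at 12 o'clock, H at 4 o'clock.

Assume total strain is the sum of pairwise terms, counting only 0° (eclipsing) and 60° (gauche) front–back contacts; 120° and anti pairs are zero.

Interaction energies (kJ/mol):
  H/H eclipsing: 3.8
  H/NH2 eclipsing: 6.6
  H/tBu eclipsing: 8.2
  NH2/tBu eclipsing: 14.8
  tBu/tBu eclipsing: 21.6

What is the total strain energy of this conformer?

18.6 kJ/mol

This conformer is eclipsed. tBu at 0° is eclipsed with H at 0° (8.2); H at 120° is eclipsed with H at 120° (3.8); H at 240° is eclipsed with NH2 at 240° (6.6). Total 18.6 kJ/mol.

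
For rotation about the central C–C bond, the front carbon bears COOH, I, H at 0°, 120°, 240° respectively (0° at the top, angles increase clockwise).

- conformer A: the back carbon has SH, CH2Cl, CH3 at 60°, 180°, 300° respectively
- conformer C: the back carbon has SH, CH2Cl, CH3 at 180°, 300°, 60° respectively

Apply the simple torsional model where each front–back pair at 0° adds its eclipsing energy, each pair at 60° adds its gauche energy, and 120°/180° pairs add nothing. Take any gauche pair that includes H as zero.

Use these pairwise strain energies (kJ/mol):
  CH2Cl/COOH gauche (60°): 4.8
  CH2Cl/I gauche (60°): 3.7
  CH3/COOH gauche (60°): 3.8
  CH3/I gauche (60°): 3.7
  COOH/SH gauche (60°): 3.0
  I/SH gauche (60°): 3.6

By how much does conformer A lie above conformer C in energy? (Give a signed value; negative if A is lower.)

A (staggered): COOH(0°)/SH(60°) gauche 3.0; COOH(0°)/CH3(300°) gauche 3.8; I(120°)/SH(60°) gauche 3.6; I(120°)/CH2Cl(180°) gauche 3.7 → 14.1 kJ/mol.
C (staggered): COOH(0°)/CH2Cl(300°) gauche 4.8; COOH(0°)/CH3(60°) gauche 3.8; I(120°)/SH(180°) gauche 3.6; I(120°)/CH3(60°) gauche 3.7 → 15.9 kJ/mol.
E(A) − E(C) = 14.1 − 15.9 = -1.8 kJ/mol.

-1.8 kJ/mol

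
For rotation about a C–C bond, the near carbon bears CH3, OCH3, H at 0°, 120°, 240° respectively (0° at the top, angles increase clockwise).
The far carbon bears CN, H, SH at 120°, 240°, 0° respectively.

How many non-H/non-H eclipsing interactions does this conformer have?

Non-H eclipsing pairs: CH3(0°)/SH(0°); OCH3(120°)/CN(120°) — 2 interactions.

2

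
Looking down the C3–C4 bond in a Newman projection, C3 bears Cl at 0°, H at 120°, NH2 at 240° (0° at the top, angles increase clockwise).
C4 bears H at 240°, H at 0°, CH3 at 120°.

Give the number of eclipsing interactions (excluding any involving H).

0

Every eclipsing pair involves H, so the count is 0.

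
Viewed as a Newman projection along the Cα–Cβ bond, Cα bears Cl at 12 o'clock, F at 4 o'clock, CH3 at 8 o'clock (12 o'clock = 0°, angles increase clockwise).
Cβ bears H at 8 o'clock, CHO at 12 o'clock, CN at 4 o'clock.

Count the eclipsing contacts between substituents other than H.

2

Non-H eclipsing pairs: Cl(0°)/CHO(0°); F(120°)/CN(120°) — 2 interactions.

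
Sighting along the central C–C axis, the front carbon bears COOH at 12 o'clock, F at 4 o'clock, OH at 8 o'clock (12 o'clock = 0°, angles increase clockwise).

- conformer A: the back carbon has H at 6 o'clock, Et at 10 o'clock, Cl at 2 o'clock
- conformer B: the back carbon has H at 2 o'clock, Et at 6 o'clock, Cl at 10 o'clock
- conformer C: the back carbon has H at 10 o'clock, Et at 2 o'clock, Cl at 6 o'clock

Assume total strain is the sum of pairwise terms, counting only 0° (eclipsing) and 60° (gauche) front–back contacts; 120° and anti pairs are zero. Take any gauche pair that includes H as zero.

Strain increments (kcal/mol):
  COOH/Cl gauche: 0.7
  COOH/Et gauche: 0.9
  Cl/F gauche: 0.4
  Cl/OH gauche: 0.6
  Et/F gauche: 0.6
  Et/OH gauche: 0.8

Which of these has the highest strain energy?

A (staggered): COOH(0°)/Et(300°) gauche 0.9; COOH(0°)/Cl(60°) gauche 0.7; F(120°)/Cl(60°) gauche 0.4; OH(240°)/Et(300°) gauche 0.8 → 2.8 kcal/mol.
B (staggered): COOH(0°)/Cl(300°) gauche 0.7; F(120°)/Et(180°) gauche 0.6; OH(240°)/Et(180°) gauche 0.8; OH(240°)/Cl(300°) gauche 0.6 → 2.7 kcal/mol.
C (staggered): COOH(0°)/Et(60°) gauche 0.9; F(120°)/Et(60°) gauche 0.6; F(120°)/Cl(180°) gauche 0.4; OH(240°)/Cl(180°) gauche 0.6 → 2.5 kcal/mol.
A has the highest total (2.8 kcal/mol).

A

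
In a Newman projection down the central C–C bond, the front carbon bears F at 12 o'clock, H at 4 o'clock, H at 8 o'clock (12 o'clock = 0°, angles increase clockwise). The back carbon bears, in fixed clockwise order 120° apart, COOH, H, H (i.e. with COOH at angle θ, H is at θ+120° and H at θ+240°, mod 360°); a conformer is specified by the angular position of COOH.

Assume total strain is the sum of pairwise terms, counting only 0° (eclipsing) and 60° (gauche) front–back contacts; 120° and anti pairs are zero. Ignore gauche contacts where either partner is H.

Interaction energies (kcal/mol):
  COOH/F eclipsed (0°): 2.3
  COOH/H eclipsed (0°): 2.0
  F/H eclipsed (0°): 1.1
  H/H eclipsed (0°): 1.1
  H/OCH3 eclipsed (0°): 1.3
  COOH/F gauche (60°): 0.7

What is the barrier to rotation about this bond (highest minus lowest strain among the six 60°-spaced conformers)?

COOH at 0° (eclipsed): F(0°)/COOH(0°) eclipsed 2.3; H(120°)/H(120°) eclipsed 1.1; H(240°)/H(240°) eclipsed 1.1 → 4.5 kcal/mol.
COOH at 60° (staggered): F(0°)/COOH(60°) gauche 0.7 → 0.7 kcal/mol.
COOH at 120° (eclipsed): F(0°)/H(0°) eclipsed 1.1; H(120°)/COOH(120°) eclipsed 2.0; H(240°)/H(240°) eclipsed 1.1 → 4.2 kcal/mol.
COOH at 180° (staggered): no non-H gauche contacts → 0.0 kcal/mol.
COOH at 240° (eclipsed): F(0°)/H(0°) eclipsed 1.1; H(120°)/H(120°) eclipsed 1.1; H(240°)/COOH(240°) eclipsed 2.0 → 4.2 kcal/mol.
COOH at 300° (staggered): F(0°)/COOH(300°) gauche 0.7 → 0.7 kcal/mol.
Max at 0° (4.5 kcal/mol), min at 180° (0.0 kcal/mol); barrier = 4.5 kcal/mol.

4.5 kcal/mol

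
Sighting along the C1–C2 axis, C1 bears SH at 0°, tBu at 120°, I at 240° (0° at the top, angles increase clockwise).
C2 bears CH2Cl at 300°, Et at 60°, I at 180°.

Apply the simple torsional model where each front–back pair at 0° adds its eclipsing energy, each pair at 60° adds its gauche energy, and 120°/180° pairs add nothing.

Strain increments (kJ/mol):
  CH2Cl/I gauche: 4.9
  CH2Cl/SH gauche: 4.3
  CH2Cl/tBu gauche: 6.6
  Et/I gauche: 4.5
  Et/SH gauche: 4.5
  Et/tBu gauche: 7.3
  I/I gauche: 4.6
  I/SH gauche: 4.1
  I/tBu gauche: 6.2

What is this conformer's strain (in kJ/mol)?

31.8 kJ/mol

This conformer (staggered): SH(0°)/CH2Cl(300°) gauche 4.3; SH(0°)/Et(60°) gauche 4.5; tBu(120°)/Et(60°) gauche 7.3; tBu(120°)/I(180°) gauche 6.2; I(240°)/CH2Cl(300°) gauche 4.9; I(240°)/I(180°) gauche 4.6 → 31.8 kJ/mol.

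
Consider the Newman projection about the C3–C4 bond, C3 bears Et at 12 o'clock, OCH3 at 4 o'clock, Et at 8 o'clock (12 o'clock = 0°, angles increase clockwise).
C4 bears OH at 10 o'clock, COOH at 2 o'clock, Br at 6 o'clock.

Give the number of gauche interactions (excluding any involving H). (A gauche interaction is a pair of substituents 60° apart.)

Non-H gauche pairs: Et(0°)/OH(300°); Et(0°)/COOH(60°); OCH3(120°)/COOH(60°); OCH3(120°)/Br(180°); Et(240°)/OH(300°); Et(240°)/Br(180°) — 6 interactions.

6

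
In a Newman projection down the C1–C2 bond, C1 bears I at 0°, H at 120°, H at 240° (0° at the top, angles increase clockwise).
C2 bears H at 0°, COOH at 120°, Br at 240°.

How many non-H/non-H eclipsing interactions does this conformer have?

0

Every eclipsing pair involves H, so the count is 0.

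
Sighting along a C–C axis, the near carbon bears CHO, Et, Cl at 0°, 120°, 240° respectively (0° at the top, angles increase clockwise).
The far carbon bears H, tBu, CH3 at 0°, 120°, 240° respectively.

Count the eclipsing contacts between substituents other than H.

Non-H eclipsing pairs: Et(120°)/tBu(120°); Cl(240°)/CH3(240°) — 2 interactions.

2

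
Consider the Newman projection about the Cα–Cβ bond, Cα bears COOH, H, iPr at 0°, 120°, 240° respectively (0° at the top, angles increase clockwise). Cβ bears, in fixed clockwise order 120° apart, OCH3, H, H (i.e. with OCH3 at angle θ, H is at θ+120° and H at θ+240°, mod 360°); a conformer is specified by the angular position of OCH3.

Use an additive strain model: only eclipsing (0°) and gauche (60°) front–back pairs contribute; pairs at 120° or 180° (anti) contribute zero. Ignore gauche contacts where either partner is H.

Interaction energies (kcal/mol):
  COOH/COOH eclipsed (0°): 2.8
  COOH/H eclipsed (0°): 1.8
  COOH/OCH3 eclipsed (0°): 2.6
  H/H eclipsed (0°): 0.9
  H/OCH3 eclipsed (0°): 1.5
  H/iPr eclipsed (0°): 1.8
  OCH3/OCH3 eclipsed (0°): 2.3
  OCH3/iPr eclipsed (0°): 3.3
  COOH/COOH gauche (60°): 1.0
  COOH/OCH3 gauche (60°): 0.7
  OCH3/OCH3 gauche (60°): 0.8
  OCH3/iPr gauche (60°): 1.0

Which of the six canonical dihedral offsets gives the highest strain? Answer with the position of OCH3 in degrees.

OCH3 at 0° (eclipsed): COOH(0°)/OCH3(0°) eclipsed 2.6; H(120°)/H(120°) eclipsed 0.9; iPr(240°)/H(240°) eclipsed 1.8 → 5.3 kcal/mol.
OCH3 at 60° (staggered): COOH(0°)/OCH3(60°) gauche 0.7 → 0.7 kcal/mol.
OCH3 at 120° (eclipsed): COOH(0°)/H(0°) eclipsed 1.8; H(120°)/OCH3(120°) eclipsed 1.5; iPr(240°)/H(240°) eclipsed 1.8 → 5.1 kcal/mol.
OCH3 at 180° (staggered): iPr(240°)/OCH3(180°) gauche 1.0 → 1.0 kcal/mol.
OCH3 at 240° (eclipsed): COOH(0°)/H(0°) eclipsed 1.8; H(120°)/H(120°) eclipsed 0.9; iPr(240°)/OCH3(240°) eclipsed 3.3 → 6.0 kcal/mol.
OCH3 at 300° (staggered): COOH(0°)/OCH3(300°) gauche 0.7; iPr(240°)/OCH3(300°) gauche 1.0 → 1.7 kcal/mol.
The maximum (6.0 kcal/mol) occurs with OCH3 at 240°.

240°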